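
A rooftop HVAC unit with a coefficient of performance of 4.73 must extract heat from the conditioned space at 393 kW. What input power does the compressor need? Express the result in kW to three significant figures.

Ẇ = Q̇_C/COP = 393.0/4.73 = 83.09 kW.

83.1 kW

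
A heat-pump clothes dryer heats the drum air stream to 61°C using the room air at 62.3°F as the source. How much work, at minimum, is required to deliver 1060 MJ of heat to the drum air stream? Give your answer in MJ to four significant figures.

In absolute terms T_C = 289.98 K and T_H = 334.15 K, so ΔT = 44.17 K.
The reversible limit is COP_HP = T_H/ΔT = 7.566, so W_min = Q_H/COP = Q_H·ΔT/T_H.
W_min = 1060 × 44.17/334.15 = 140.1 MJ.

140.1 MJ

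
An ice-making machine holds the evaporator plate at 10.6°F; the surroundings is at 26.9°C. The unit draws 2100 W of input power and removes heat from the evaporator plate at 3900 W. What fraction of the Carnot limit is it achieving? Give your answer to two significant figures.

COP_actual = Q̇_C/Ẇ = 3900/2100 = 1.857.
In absolute terms T_C = 261.26 K and T_H = 300.05 K, so ΔT = 38.79 K.
COP_Carnot = T_C/ΔT = 261.26/38.79 = 6.735.
η_II = COP_actual/COP_Carnot = 1.857/6.735 = 0.2757.

0.28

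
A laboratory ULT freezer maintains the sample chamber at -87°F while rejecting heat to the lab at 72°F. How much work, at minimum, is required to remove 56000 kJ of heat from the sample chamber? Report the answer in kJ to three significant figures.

23900 kJ

In absolute terms T_C = 207.04 K and T_H = 295.37 K, so ΔT = 88.33 K.
The reversible limit is COP_R = T_C/ΔT = 2.344, so W_min = Q_C/COP = Q_C·ΔT/T_C.
W_min = 56000 × 88.33/207.04 = 23890 kJ.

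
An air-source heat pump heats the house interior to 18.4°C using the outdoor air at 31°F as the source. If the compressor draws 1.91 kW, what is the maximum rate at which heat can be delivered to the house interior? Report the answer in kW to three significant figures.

29.4 kW

In absolute terms T_C = 272.59 K and T_H = 291.55 K, so ΔT = 18.96 K.
COP_Carnot = T_H/ΔT = 291.55/18.96 = 15.38.
Q̇_max = COP_Carnot × Ẇ = 15.38 × 1.910 kW = 29.38 kW.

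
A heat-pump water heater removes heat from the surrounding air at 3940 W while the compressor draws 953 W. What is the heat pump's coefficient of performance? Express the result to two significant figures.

5.1

The first law gives Q̇_H = Q̇_C + Ẇ, so the three rates are Q̇_C = 3940, Q̇_H = 4893, Ẇ = 953.0 W.
COP_HP = Q̇_H/Ẇ = 4893/953.0 = 5.134.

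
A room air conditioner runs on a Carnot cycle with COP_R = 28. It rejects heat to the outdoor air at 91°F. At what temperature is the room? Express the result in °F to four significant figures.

72.01 °F

For a Carnot refrigerator COP_R = T_C/(T_H − T_C), so T_C = COP·T_H/(1 + COP).
With T_H = 305.93 K, T_C = 28 × 305.93/29.00 = 295.38 K.
Converting, 295.38 K = 72.01°F.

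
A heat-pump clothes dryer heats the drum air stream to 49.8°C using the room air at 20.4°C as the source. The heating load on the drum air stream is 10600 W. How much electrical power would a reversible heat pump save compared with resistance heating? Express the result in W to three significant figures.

9640 W

In absolute terms T_C = 293.55 K and T_H = 322.95 K, so ΔT = 29.40 K.
COP_Carnot = T_H/ΔT = 322.95/29.40 = 10.98.
Resistance heating needs Ẇ_res = Q̇_H = 10600 W; the reversible heat pump needs only Ẇ_hp = Q̇_H/COP = 965.0 W.
Saving = 10600 − 965.0 = 9635 W.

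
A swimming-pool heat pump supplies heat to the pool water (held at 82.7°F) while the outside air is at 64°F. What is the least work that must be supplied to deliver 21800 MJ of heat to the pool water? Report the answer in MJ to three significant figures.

752 MJ

In absolute terms T_C = 290.93 K and T_H = 301.32 K, so ΔT = 10.39 K.
The reversible limit is COP_HP = T_H/ΔT = 29.00, so W_min = Q_H/COP = Q_H·ΔT/T_H.
W_min = 21800 × 10.39/301.32 = 751.6 MJ.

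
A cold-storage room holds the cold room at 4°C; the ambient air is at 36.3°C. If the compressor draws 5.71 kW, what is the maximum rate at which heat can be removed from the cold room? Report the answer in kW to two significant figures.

49 kW

In absolute terms T_C = 277.15 K and T_H = 309.45 K, so ΔT = 32.30 K.
COP_Carnot = T_C/ΔT = 277.15/32.30 = 8.580.
Q̇_max = COP_Carnot × Ẇ = 8.580 × 5.710 kW = 48.99 kW.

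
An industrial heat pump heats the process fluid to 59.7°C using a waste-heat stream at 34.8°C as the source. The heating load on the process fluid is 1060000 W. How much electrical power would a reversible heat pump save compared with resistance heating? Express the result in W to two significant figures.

980000 W

In absolute terms T_C = 307.95 K and T_H = 332.85 K, so ΔT = 24.90 K.
COP_Carnot = T_H/ΔT = 332.85/24.90 = 13.37.
Resistance heating needs Ẇ_res = Q̇_H = 1060000 W; the reversible heat pump needs only Ẇ_hp = Q̇_H/COP = 79300 W.
Saving = 1060000 − 79300 = 980700 W.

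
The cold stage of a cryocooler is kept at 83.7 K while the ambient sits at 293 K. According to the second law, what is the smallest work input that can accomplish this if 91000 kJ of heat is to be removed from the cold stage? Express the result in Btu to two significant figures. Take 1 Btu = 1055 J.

220000 Btu

The reservoir spacing is ΔT = 293 − 83.7 = 209.3 K.
The reversible limit is COP_R = T_C/ΔT = 0.3999, so W_min = Q_C/COP = Q_C·ΔT/T_C.
W_min = 91000 × 209.3/83.70 = 227600 kJ = 215700 Btu.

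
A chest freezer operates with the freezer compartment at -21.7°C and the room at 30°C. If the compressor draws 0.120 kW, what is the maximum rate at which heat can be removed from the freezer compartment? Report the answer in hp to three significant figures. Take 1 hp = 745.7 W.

0.783 hp

In absolute terms T_C = 251.45 K and T_H = 303.15 K, so ΔT = 51.70 K.
COP_Carnot = T_C/ΔT = 251.45/51.70 = 4.864.
Q̇_max = COP_Carnot × Ẇ = 4.864 × 0.1200 kW = 0.5836 kW = 0.7827 hp.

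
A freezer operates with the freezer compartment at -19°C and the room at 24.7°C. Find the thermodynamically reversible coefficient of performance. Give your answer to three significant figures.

In absolute terms T_C = 254.15 K and T_H = 297.85 K, so ΔT = 43.70 K.
For a reversible cycle, COP_Carnot = T_C/ΔT = 254.15/43.70 = 5.816.

5.82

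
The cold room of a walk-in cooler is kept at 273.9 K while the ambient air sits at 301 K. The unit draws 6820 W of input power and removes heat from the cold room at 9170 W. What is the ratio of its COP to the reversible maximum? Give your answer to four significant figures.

0.1330

COP_actual = Q̇_C/Ẇ = 9170/6820 = 1.345.
The reservoir spacing is ΔT = 301 − 273.9 = 27.10 K.
COP_Carnot = T_C/ΔT = 273.90/27.10 = 10.11.
η_II = COP_actual/COP_Carnot = 1.345/10.11 = 0.1330.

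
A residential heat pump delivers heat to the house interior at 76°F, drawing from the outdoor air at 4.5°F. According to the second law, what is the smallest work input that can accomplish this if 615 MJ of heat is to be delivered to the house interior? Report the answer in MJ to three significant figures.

In absolute terms T_C = 257.87 K and T_H = 297.59 K, so ΔT = 39.72 K.
The reversible limit is COP_HP = T_H/ΔT = 7.492, so W_min = Q_H/COP = Q_H·ΔT/T_H.
W_min = 615.0 × 39.72/297.59 = 82.09 MJ.

82.1 MJ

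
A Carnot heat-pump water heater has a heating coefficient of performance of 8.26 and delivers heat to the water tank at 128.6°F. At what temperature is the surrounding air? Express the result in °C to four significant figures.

14.10 °C

COP_HP = T_H/(T_H − T_C) gives T_H − T_C = T_H/COP.
With T_H = 326.82 K, T_C = 326.82 × (1 − 1/8.26) = 287.25 K.
Converting, 287.25 K = 14.10°C.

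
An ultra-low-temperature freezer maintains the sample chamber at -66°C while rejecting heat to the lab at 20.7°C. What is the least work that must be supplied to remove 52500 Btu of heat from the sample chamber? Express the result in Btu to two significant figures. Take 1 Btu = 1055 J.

In absolute terms T_C = 207.15 K and T_H = 293.85 K, so ΔT = 86.70 K.
The reversible limit is COP_R = T_C/ΔT = 2.389, so W_min = Q_C/COP = Q_C·ΔT/T_C.
W_min = 52500 × 86.70/207.15 = 21970 Btu.

22000 Btu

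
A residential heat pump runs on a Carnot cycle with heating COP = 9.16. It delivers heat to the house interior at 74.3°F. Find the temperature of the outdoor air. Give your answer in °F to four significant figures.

COP_HP = T_H/(T_H − T_C) gives T_H − T_C = T_H/COP.
With T_H = 296.65 K, T_C = 296.65 × (1 − 1/9.16) = 264.26 K.
Converting, 264.26 K = 16.01°F.

16.01 °F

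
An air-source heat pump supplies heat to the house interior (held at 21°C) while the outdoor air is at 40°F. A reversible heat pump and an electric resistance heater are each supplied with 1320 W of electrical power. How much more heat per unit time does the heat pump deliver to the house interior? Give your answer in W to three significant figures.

In absolute terms T_C = 277.59 K and T_H = 294.15 K, so ΔT = 16.56 K.
COP_Carnot = T_H/ΔT = 294.15/16.56 = 17.77.
The heat pump delivers Q̇_H = COP × Ẇ = 23450 W; the resistance heater delivers Ẇ = 1320 W.
Extra = (COP − 1)·Ẇ = 22130 W.

22100 W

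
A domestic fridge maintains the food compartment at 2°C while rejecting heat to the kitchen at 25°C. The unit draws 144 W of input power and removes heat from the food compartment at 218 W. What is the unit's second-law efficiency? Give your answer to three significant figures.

COP_actual = Q̇_C/Ẇ = 218.0/144.0 = 1.514.
In absolute terms T_C = 275.15 K and T_H = 298.15 K, so ΔT = 23.00 K.
COP_Carnot = T_C/ΔT = 275.15/23.00 = 11.96.
η_II = COP_actual/COP_Carnot = 1.514/11.96 = 0.1265.

0.127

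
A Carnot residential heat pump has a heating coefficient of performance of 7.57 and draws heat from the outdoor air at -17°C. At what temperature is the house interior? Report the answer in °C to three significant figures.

22.0 °C

COP_HP = T_H/(T_H − T_C) rearranges to T_H = COP·T_C/(COP − 1).
With T_C = 256.15 K, T_H = 7.57 × 256.15/6.570 = 295.14 K.
Converting, 295.14 K = 21.99°C.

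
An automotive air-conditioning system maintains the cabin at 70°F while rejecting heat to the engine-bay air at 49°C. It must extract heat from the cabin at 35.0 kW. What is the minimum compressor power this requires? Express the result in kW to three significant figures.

3.32 kW

In absolute terms T_C = 294.26 K and T_H = 322.15 K, so ΔT = 27.89 K.
COP_Carnot = T_C/ΔT = 294.26/27.89 = 10.55.
Ẇ_min = Q̇/COP_Carnot = 35.00/10.55 = 3.317 kW.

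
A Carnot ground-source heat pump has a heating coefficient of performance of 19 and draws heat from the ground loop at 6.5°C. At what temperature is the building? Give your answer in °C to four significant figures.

22.04 °C

COP_HP = T_H/(T_H − T_C) rearranges to T_H = COP·T_C/(COP − 1).
With T_C = 279.65 K, T_H = 19 × 279.65/18.00 = 295.19 K.
Converting, 295.19 K = 22.04°C.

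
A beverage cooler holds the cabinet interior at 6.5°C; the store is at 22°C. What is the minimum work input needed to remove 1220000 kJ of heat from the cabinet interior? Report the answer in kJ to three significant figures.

67600 kJ

In absolute terms T_C = 279.65 K and T_H = 295.15 K, so ΔT = 15.50 K.
The reversible limit is COP_R = T_C/ΔT = 18.04, so W_min = Q_C/COP = Q_C·ΔT/T_C.
W_min = 1220000 × 15.50/279.65 = 67620 kJ.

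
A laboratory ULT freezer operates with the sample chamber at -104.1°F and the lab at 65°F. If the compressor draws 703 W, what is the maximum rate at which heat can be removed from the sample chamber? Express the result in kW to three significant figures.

1.48 kW

In absolute terms T_C = 197.54 K and T_H = 291.48 K, so ΔT = 93.94 K.
COP_Carnot = T_C/ΔT = 197.54/93.94 = 2.103.
Q̇_max = COP_Carnot × Ẇ = 2.103 × 703.0 W = 1478 W = 1.478 kW.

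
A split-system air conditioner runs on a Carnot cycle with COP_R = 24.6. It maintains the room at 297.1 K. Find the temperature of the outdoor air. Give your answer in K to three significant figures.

COP_R = T_C/(T_H − T_C) gives T_H − T_C = T_C/COP.
With T_C = 297.10 K, T_H = 297.10 × (1 + 1/24.6) = 309.18 K.

309 K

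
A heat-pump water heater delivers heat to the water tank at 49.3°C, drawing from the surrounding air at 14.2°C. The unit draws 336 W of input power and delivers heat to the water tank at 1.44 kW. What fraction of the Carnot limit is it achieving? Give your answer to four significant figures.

Converting, Q̇_H = 1.440 kW = 1440 W, so COP_actual = Q̇_H/Ẇ = 1440/336.0 = 4.286.
In absolute terms T_C = 287.35 K and T_H = 322.45 K, so ΔT = 35.10 K.
COP_Carnot = T_H/ΔT = 322.45/35.10 = 9.187.
η_II = COP_actual/COP_Carnot = 4.286/9.187 = 0.4665.

0.4665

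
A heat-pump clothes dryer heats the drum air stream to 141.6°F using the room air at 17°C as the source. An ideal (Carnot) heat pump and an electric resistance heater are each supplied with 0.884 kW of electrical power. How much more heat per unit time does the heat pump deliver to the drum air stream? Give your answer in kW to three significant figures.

5.84 kW

In absolute terms T_C = 290.15 K and T_H = 334.04 K, so ΔT = 43.89 K.
COP_Carnot = T_H/ΔT = 334.04/43.89 = 7.611.
The heat pump delivers Q̇_H = COP × Ẇ = 6.728 kW; the resistance heater delivers Ẇ = 0.8840 kW.
Extra = (COP − 1)·Ẇ = 5.844 kW.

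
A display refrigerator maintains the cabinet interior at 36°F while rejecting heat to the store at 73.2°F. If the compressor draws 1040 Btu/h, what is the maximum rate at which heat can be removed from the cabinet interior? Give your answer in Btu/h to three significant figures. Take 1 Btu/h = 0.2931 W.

In absolute terms T_C = 275.37 K and T_H = 296.04 K, so ΔT = 20.67 K.
COP_Carnot = T_C/ΔT = 275.37/20.67 = 13.32.
Q̇_max = COP_Carnot × Ẇ = 13.32 × 1040 Btu/h = 13860 Btu/h.

13900 Btu/h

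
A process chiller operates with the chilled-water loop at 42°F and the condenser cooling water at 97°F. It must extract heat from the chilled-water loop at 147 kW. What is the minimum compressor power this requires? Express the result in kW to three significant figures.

In absolute terms T_C = 278.71 K and T_H = 309.26 K, so ΔT = 30.56 K.
COP_Carnot = T_C/ΔT = 278.71/30.56 = 9.121.
Ẇ_min = Q̇/COP_Carnot = 147.0/9.121 = 16.12 kW.

16.1 kW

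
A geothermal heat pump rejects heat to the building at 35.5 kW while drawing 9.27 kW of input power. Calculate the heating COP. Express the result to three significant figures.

The first law gives Q̇_H = Q̇_C + Ẇ, so the three rates are Q̇_C = 26.23, Q̇_H = 35.50, Ẇ = 9.270 kW.
COP_HP = Q̇_H/Ẇ = 35.50/9.270 = 3.830.

3.83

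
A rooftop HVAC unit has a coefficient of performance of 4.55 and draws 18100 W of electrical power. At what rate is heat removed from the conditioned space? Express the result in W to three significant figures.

Q̇_C = COP × Ẇ = 4.55 × 18100 = 82360 W.

82400 W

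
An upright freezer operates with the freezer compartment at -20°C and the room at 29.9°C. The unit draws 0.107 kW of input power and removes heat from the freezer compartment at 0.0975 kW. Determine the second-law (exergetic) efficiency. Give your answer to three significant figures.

COP_actual = Q̇_C/Ẇ = 0.09750/0.1070 = 0.9112.
In absolute terms T_C = 253.15 K and T_H = 303.05 K, so ΔT = 49.90 K.
COP_Carnot = T_C/ΔT = 253.15/49.90 = 5.073.
η_II = COP_actual/COP_Carnot = 0.9112/5.073 = 0.1796.

0.180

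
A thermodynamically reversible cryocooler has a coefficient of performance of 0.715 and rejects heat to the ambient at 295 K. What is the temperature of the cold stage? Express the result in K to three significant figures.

123 K

For a Carnot refrigerator COP_R = T_C/(T_H − T_C), so T_C = COP·T_H/(1 + COP).
With T_H = 295.00 K, T_C = 0.715 × 295.00/1.715 = 122.99 K.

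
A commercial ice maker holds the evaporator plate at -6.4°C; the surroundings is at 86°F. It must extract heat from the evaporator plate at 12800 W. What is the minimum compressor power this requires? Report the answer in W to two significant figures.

1700 W

In absolute terms T_C = 266.75 K and T_H = 303.15 K, so ΔT = 36.40 K.
COP_Carnot = T_C/ΔT = 266.75/36.40 = 7.328.
Ẇ_min = Q̇/COP_Carnot = 12800/7.328 = 1747 W.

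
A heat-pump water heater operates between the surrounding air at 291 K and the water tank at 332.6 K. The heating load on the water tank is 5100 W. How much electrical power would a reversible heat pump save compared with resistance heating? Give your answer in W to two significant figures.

4500 W

The reservoir spacing is ΔT = 332.6 − 291 = 41.60 K.
COP_Carnot = T_H/ΔT = 332.60/41.60 = 7.995.
Resistance heating needs Ẇ_res = Q̇_H = 5100 W; the reversible heat pump needs only Ẇ_hp = Q̇_H/COP = 637.9 W.
Saving = 5100 − 637.9 = 4462 W.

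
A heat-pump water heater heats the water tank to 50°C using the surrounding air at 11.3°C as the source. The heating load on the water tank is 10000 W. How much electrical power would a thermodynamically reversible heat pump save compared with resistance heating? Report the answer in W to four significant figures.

8802 W

In absolute terms T_C = 284.45 K and T_H = 323.15 K, so ΔT = 38.70 K.
COP_Carnot = T_H/ΔT = 323.15/38.70 = 8.350.
Resistance heating needs Ẇ_res = Q̇_H = 10000 W; the reversible heat pump needs only Ẇ_hp = Q̇_H/COP = 1198 W.
Saving = 10000 − 1198 = 8802 W.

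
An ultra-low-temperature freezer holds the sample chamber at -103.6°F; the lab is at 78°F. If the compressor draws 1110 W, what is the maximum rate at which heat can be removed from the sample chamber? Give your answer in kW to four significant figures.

In absolute terms T_C = 197.82 K and T_H = 298.71 K, so ΔT = 100.9 K.
COP_Carnot = T_C/ΔT = 197.82/100.9 = 1.961.
Q̇_max = COP_Carnot × Ẇ = 1.961 × 1110 W = 2176 W = 2.176 kW.

2.176 kW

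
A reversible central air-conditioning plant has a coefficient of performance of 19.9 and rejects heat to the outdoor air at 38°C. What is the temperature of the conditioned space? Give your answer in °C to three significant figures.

For a Carnot refrigerator COP_R = T_C/(T_H − T_C), so T_C = COP·T_H/(1 + COP).
With T_H = 311.15 K, T_C = 19.9 × 311.15/20.90 = 296.26 K.
Converting, 296.26 K = 23.11°C.

23.1 °C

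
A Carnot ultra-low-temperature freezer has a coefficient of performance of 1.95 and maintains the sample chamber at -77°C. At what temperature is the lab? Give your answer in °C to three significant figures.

COP_R = T_C/(T_H − T_C) gives T_H − T_C = T_C/COP.
With T_C = 196.15 K, T_H = 196.15 × (1 + 1/1.95) = 296.74 K.
Converting, 296.74 K = 23.59°C.

23.6 °C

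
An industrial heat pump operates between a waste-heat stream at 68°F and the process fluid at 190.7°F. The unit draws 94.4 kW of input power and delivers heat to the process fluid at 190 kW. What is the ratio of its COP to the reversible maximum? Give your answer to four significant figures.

0.3797

COP_actual = Q̇_H/Ẇ = 190.0/94.40 = 2.013.
In absolute terms T_C = 293.15 K and T_H = 361.32 K, so ΔT = 68.17 K.
COP_Carnot = T_H/ΔT = 361.32/68.17 = 5.300.
η_II = COP_actual/COP_Carnot = 2.013/5.300 = 0.3797.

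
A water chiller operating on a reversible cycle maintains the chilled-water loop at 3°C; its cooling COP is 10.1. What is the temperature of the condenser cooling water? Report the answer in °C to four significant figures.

30.34 °C

COP_R = T_C/(T_H − T_C) gives T_H − T_C = T_C/COP.
With T_C = 276.15 K, T_H = 276.15 × (1 + 1/10.1) = 303.49 K.
Converting, 303.49 K = 30.34°C.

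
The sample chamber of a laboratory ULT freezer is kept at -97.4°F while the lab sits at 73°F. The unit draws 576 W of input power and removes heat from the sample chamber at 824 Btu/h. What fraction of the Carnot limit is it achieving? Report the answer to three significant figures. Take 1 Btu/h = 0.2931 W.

Converting, Q̇_C = 824.0 Btu/h = 241.5 W, so COP_actual = Q̇_C/Ẇ = 241.5/576.0 = 0.4193.
In absolute terms T_C = 201.26 K and T_H = 295.93 K, so ΔT = 94.67 K.
COP_Carnot = T_C/ΔT = 201.26/94.67 = 2.126.
η_II = COP_actual/COP_Carnot = 0.4193/2.126 = 0.1972.

0.197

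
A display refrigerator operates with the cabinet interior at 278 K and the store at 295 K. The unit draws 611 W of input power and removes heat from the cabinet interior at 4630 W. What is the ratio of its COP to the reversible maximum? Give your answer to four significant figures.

0.4634

COP_actual = Q̇_C/Ẇ = 4630/611.0 = 7.578.
The reservoir spacing is ΔT = 295 − 278 = 17.00 K.
COP_Carnot = T_C/ΔT = 278.00/17.00 = 16.35.
η_II = COP_actual/COP_Carnot = 7.578/16.35 = 0.4634.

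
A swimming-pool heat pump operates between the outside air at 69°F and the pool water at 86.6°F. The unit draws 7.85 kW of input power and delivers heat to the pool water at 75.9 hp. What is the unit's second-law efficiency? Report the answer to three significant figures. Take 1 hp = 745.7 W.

0.232

Converting, Q̇_H = 75.90 hp = 56.60 kW, so COP_actual = Q̇_H/Ẇ = 56.60/7.850 = 7.210.
In absolute terms T_C = 293.71 K and T_H = 303.48 K, so ΔT = 9.778 K.
COP_Carnot = T_H/ΔT = 303.48/9.778 = 31.04.
η_II = COP_actual/COP_Carnot = 7.210/31.04 = 0.2323.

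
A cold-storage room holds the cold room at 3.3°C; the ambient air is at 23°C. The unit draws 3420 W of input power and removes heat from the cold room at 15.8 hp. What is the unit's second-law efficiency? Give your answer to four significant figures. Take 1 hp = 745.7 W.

Converting, Q̇_C = 15.80 hp = 11780 W, so COP_actual = Q̇_C/Ẇ = 11780/3420 = 3.445.
In absolute terms T_C = 276.45 K and T_H = 296.15 K, so ΔT = 19.70 K.
COP_Carnot = T_C/ΔT = 276.45/19.70 = 14.03.
η_II = COP_actual/COP_Carnot = 3.445/14.03 = 0.2455.

0.2455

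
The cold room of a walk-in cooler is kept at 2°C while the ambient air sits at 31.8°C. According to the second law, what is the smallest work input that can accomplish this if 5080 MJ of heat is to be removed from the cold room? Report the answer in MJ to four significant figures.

In absolute terms T_C = 275.15 K and T_H = 304.95 K, so ΔT = 29.80 K.
The reversible limit is COP_R = T_C/ΔT = 9.233, so W_min = Q_C/COP = Q_C·ΔT/T_C.
W_min = 5080 × 29.80/275.15 = 550.2 MJ.

550.2 MJ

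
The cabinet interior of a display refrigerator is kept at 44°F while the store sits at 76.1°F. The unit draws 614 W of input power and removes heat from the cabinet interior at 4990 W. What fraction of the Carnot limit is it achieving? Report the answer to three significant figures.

COP_actual = Q̇_C/Ẇ = 4990/614.0 = 8.127.
In absolute terms T_C = 279.82 K and T_H = 297.65 K, so ΔT = 17.83 K.
COP_Carnot = T_C/ΔT = 279.82/17.83 = 15.69.
η_II = COP_actual/COP_Carnot = 8.127/15.69 = 0.5180.

0.518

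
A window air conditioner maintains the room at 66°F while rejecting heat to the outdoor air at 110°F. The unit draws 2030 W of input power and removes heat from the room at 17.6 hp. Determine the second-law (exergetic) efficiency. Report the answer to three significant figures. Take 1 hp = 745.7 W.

Converting, Q̇_C = 17.60 hp = 13120 W, so COP_actual = Q̇_C/Ẇ = 13120/2030 = 6.465.
In absolute terms T_C = 292.04 K and T_H = 316.48 K, so ΔT = 24.44 K.
COP_Carnot = T_C/ΔT = 292.04/24.44 = 11.95.
η_II = COP_actual/COP_Carnot = 6.465/11.95 = 0.5412.

0.541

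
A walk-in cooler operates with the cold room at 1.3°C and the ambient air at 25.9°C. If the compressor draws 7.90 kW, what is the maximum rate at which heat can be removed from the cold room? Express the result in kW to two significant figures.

In absolute terms T_C = 274.45 K and T_H = 299.05 K, so ΔT = 24.60 K.
COP_Carnot = T_C/ΔT = 274.45/24.60 = 11.16.
Q̇_max = COP_Carnot × Ẇ = 11.16 × 7.900 kW = 88.14 kW.

88 kW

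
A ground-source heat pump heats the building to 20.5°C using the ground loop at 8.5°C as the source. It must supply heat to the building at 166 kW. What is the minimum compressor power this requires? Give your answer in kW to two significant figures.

In absolute terms T_C = 281.65 K and T_H = 293.65 K, so ΔT = 12.00 K.
COP_Carnot = T_H/ΔT = 293.65/12.00 = 24.47.
Ẇ_min = Q̇/COP_Carnot = 166.0/24.47 = 6.784 kW.

6.8 kW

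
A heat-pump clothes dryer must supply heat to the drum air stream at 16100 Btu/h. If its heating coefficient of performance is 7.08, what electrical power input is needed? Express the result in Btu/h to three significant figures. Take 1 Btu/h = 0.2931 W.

Ẇ = Q̇_H/COP_HP = 16100/7.08 = 2274 Btu/h.

2270 Btu/h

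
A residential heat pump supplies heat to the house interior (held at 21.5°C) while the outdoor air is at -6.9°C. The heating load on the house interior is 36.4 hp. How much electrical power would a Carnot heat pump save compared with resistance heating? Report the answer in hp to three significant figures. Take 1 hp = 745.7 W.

32.9 hp

In absolute terms T_C = 266.25 K and T_H = 294.65 K, so ΔT = 28.40 K.
COP_Carnot = T_H/ΔT = 294.65/28.40 = 10.38.
Resistance heating needs Ẇ_res = Q̇_H = 36.40 hp; the reversible heat pump needs only Ẇ_hp = Q̇_H/COP = 3.508 hp.
Saving = 36.40 − 3.508 = 32.89 hp.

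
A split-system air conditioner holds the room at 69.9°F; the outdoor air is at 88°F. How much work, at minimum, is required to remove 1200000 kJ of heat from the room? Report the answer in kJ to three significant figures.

In absolute terms T_C = 294.21 K and T_H = 304.26 K, so ΔT = 10.06 K.
The reversible limit is COP_R = T_C/ΔT = 29.26, so W_min = Q_C/COP = Q_C·ΔT/T_C.
W_min = 1200000 × 10.06/294.21 = 41010 kJ.

41000 kJ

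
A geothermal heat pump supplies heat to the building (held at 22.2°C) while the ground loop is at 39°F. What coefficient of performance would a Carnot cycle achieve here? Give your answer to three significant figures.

16.1

In absolute terms T_C = 277.04 K and T_H = 295.35 K, so ΔT = 18.31 K.
For a reversible cycle, COP_Carnot = T_H/ΔT = 295.35/18.31 = 16.13.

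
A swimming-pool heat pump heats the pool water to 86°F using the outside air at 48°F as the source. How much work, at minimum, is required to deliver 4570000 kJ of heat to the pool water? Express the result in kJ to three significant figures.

318000 kJ

In absolute terms T_C = 282.04 K and T_H = 303.15 K, so ΔT = 21.11 K.
The reversible limit is COP_HP = T_H/ΔT = 14.36, so W_min = Q_H/COP = Q_H·ΔT/T_H.
W_min = 4570000 × 21.11/303.15 = 318300 kJ.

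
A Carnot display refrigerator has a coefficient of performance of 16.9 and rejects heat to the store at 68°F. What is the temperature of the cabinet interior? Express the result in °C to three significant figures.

3.62 °C

For a Carnot refrigerator COP_R = T_C/(T_H − T_C), so T_C = COP·T_H/(1 + COP).
With T_H = 293.15 K, T_C = 16.9 × 293.15/17.90 = 276.77 K.
Converting, 276.77 K = 3.62°C.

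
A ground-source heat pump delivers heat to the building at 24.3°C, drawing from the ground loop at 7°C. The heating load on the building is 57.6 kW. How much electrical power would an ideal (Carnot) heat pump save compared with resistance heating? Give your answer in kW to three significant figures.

In absolute terms T_C = 280.15 K and T_H = 297.45 K, so ΔT = 17.30 K.
COP_Carnot = T_H/ΔT = 297.45/17.30 = 17.19.
Resistance heating needs Ẇ_res = Q̇_H = 57.60 kW; the reversible heat pump needs only Ẇ_hp = Q̇_H/COP = 3.350 kW.
Saving = 57.60 − 3.350 = 54.25 kW.

54.2 kW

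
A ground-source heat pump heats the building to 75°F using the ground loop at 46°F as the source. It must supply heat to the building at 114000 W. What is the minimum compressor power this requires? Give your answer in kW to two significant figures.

In absolute terms T_C = 280.93 K and T_H = 297.04 K, so ΔT = 16.11 K.
COP_Carnot = T_H/ΔT = 297.04/16.11 = 18.44.
Ẇ_min = Q̇/COP_Carnot = 114000/18.44 = 6183 W = 6.183 kW.

6.2 kW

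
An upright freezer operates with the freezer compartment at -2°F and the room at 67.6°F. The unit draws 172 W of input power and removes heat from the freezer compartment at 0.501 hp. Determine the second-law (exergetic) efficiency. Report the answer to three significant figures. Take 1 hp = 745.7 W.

Converting, Q̇_C = 0.5010 hp = 373.6 W, so COP_actual = Q̇_C/Ẇ = 373.6/172.0 = 2.172.
In absolute terms T_C = 254.26 K and T_H = 292.93 K, so ΔT = 38.67 K.
COP_Carnot = T_C/ΔT = 254.26/38.67 = 6.576.
η_II = COP_actual/COP_Carnot = 2.172/6.576 = 0.3303.

0.330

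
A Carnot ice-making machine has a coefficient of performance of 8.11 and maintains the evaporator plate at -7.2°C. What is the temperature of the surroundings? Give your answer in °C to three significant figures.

COP_R = T_C/(T_H − T_C) gives T_H − T_C = T_C/COP.
With T_C = 265.95 K, T_H = 265.95 × (1 + 1/8.11) = 298.74 K.
Converting, 298.74 K = 25.59°C.

25.6 °C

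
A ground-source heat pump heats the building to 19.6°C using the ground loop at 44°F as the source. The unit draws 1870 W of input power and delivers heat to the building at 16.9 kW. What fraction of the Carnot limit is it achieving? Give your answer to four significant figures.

0.3993

Converting, Q̇_H = 16.90 kW = 16900 W, so COP_actual = Q̇_H/Ẇ = 16900/1870 = 9.037.
In absolute terms T_C = 279.82 K and T_H = 292.75 K, so ΔT = 12.93 K.
COP_Carnot = T_H/ΔT = 292.75/12.93 = 22.64.
η_II = COP_actual/COP_Carnot = 9.037/22.64 = 0.3993.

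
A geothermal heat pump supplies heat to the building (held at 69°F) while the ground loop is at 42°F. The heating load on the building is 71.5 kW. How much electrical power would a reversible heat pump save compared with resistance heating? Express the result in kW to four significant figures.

In absolute terms T_C = 278.71 K and T_H = 293.71 K, so ΔT = 15.00 K.
COP_Carnot = T_H/ΔT = 293.71/15.00 = 19.58.
Resistance heating needs Ẇ_res = Q̇_H = 71.50 kW; the reversible heat pump needs only Ẇ_hp = Q̇_H/COP = 3.652 kW.
Saving = 71.50 − 3.652 = 67.85 kW.

67.85 kW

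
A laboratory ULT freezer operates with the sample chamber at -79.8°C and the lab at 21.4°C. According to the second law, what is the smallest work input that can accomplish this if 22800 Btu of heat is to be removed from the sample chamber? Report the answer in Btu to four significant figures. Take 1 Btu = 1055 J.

In absolute terms T_C = 193.35 K and T_H = 294.55 K, so ΔT = 101.2 K.
The reversible limit is COP_R = T_C/ΔT = 1.911, so W_min = Q_C/COP = Q_C·ΔT/T_C.
W_min = 22800 × 101.2/193.35 = 11930 Btu.

11930 Btu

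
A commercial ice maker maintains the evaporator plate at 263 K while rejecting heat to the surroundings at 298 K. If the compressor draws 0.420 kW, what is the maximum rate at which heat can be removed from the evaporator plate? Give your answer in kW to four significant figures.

3.156 kW

The reservoir spacing is ΔT = 298 − 263 = 35.00 K.
COP_Carnot = T_C/ΔT = 263.00/35.00 = 7.514.
Q̇_max = COP_Carnot × Ẇ = 7.514 × 0.4200 kW = 3.156 kW.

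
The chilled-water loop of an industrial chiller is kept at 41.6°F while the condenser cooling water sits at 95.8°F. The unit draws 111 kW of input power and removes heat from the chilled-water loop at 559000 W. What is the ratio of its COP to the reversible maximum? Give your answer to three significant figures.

0.545

Converting, Q̇_C = 559000 W = 559.0 kW, so COP_actual = Q̇_C/Ẇ = 559.0/111.0 = 5.036.
In absolute terms T_C = 278.48 K and T_H = 308.59 K, so ΔT = 30.11 K.
COP_Carnot = T_C/ΔT = 278.48/30.11 = 9.249.
η_II = COP_actual/COP_Carnot = 5.036/9.249 = 0.5445.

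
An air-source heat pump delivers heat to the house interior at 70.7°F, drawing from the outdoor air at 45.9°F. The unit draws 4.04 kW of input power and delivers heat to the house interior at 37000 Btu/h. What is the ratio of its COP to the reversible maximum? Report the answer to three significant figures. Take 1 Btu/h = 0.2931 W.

Converting, Q̇_H = 37000 Btu/h = 10.84 kW, so COP_actual = Q̇_H/Ẇ = 10.84/4.040 = 2.684.
In absolute terms T_C = 280.87 K and T_H = 294.65 K, so ΔT = 13.78 K.
COP_Carnot = T_H/ΔT = 294.65/13.78 = 21.39.
η_II = COP_actual/COP_Carnot = 2.684/21.39 = 0.1255.

0.126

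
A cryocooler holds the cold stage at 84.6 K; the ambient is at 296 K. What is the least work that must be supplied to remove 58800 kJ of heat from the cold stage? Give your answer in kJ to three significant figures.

The reservoir spacing is ΔT = 296 − 84.6 = 211.4 K.
The reversible limit is COP_R = T_C/ΔT = 0.4002, so W_min = Q_C/COP = Q_C·ΔT/T_C.
W_min = 58800 × 211.4/84.60 = 146900 kJ.

147000 kJ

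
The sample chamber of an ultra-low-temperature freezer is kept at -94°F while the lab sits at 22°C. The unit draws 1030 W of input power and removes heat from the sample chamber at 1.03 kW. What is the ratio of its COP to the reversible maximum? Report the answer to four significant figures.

Converting, Q̇_C = 1.030 kW = 1030 W, so COP_actual = Q̇_C/Ẇ = 1030/1030 = 1.000.
In absolute terms T_C = 203.15 K and T_H = 295.15 K, so ΔT = 92.00 K.
COP_Carnot = T_C/ΔT = 203.15/92.00 = 2.208.
η_II = COP_actual/COP_Carnot = 1.000/2.208 = 0.4529.

0.4529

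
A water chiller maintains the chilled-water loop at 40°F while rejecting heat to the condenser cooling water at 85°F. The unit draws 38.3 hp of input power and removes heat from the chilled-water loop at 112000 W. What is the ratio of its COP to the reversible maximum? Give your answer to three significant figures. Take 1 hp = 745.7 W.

0.353

Converting, Q̇_C = 112000 W = 150.2 hp, so COP_actual = Q̇_C/Ẇ = 150.2/38.30 = 3.922.
In absolute terms T_C = 277.59 K and T_H = 302.59 K, so ΔT = 25.00 K.
COP_Carnot = T_C/ΔT = 277.59/25.00 = 11.10.
η_II = COP_actual/COP_Carnot = 3.922/11.10 = 0.3532.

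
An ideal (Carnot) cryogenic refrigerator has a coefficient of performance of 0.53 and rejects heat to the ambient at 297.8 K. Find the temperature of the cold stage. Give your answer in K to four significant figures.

103.2 K

For a Carnot refrigerator COP_R = T_C/(T_H − T_C), so T_C = COP·T_H/(1 + COP).
With T_H = 297.80 K, T_C = 0.53 × 297.80/1.530 = 103.16 K.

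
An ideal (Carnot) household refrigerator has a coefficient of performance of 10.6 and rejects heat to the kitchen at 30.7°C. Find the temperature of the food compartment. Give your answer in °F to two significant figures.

40 °F

For a Carnot refrigerator COP_R = T_C/(T_H − T_C), so T_C = COP·T_H/(1 + COP).
With T_H = 303.85 K, T_C = 10.6 × 303.85/11.60 = 277.66 K.
Converting, 277.66 K = 40.11°F.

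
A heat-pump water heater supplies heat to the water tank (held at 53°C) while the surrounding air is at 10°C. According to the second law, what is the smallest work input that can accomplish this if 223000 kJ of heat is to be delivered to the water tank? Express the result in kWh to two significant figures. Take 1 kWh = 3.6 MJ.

In absolute terms T_C = 283.15 K and T_H = 326.15 K, so ΔT = 43.00 K.
The reversible limit is COP_HP = T_H/ΔT = 7.585, so W_min = Q_H/COP = Q_H·ΔT/T_H.
W_min = 223000 × 43.00/326.15 = 29400 kJ = 8.167 kWh.

8.2 kWh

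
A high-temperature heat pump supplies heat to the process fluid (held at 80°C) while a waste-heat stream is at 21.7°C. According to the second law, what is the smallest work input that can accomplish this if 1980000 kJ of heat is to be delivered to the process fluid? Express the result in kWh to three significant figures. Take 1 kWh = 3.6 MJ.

In absolute terms T_C = 294.85 K and T_H = 353.15 K, so ΔT = 58.30 K.
The reversible limit is COP_HP = T_H/ΔT = 6.057, so W_min = Q_H/COP = Q_H·ΔT/T_H.
W_min = 1980000 × 58.30/353.15 = 326900 kJ = 90.80 kWh.

90.8 kWh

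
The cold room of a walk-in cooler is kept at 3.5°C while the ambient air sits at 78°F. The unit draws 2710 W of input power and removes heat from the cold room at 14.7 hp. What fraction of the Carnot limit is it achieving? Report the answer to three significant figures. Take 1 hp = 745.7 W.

Converting, Q̇_C = 14.70 hp = 10960 W, so COP_actual = Q̇_C/Ẇ = 10960/2710 = 4.045.
In absolute terms T_C = 276.65 K and T_H = 298.71 K, so ΔT = 22.06 K.
COP_Carnot = T_C/ΔT = 276.65/22.06 = 12.54.
η_II = COP_actual/COP_Carnot = 4.045/12.54 = 0.3225.

0.322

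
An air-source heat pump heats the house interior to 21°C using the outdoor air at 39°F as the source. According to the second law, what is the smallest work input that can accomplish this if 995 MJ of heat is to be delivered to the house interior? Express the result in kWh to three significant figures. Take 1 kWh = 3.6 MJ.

In absolute terms T_C = 277.04 K and T_H = 294.15 K, so ΔT = 17.11 K.
The reversible limit is COP_HP = T_H/ΔT = 17.19, so W_min = Q_H/COP = Q_H·ΔT/T_H.
W_min = 995.0 × 17.11/294.15 = 57.88 MJ = 16.08 kWh.

16.1 kWh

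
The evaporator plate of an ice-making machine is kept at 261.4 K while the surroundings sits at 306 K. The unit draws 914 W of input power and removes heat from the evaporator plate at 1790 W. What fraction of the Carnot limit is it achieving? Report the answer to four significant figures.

0.3341

COP_actual = Q̇_C/Ẇ = 1790/914.0 = 1.958.
The reservoir spacing is ΔT = 306 − 261.4 = 44.60 K.
COP_Carnot = T_C/ΔT = 261.40/44.60 = 5.861.
η_II = COP_actual/COP_Carnot = 1.958/5.861 = 0.3341.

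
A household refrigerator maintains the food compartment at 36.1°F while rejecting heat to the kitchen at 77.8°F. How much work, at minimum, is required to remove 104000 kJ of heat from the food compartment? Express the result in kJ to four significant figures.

8748 kJ

In absolute terms T_C = 275.43 K and T_H = 298.59 K, so ΔT = 23.17 K.
The reversible limit is COP_R = T_C/ΔT = 11.89, so W_min = Q_C/COP = Q_C·ΔT/T_C.
W_min = 104000 × 23.17/275.43 = 8748 kJ.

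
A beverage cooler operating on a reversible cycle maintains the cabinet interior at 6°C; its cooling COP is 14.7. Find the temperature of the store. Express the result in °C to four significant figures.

COP_R = T_C/(T_H − T_C) gives T_H − T_C = T_C/COP.
With T_C = 279.15 K, T_H = 279.15 × (1 + 1/14.7) = 298.14 K.
Converting, 298.14 K = 24.99°C.

24.99 °C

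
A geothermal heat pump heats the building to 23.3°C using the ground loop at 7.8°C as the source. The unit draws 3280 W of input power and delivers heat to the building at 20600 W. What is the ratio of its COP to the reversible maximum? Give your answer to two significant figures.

COP_actual = Q̇_H/Ẇ = 20600/3280 = 6.280.
In absolute terms T_C = 280.95 K and T_H = 296.45 K, so ΔT = 15.50 K.
COP_Carnot = T_H/ΔT = 296.45/15.50 = 19.13.
η_II = COP_actual/COP_Carnot = 6.280/19.13 = 0.3284.

0.33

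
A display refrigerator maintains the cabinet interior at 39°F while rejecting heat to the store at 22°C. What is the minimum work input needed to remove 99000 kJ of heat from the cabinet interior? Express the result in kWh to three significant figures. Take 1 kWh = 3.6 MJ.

In absolute terms T_C = 277.04 K and T_H = 295.15 K, so ΔT = 18.11 K.
The reversible limit is COP_R = T_C/ΔT = 15.30, so W_min = Q_C/COP = Q_C·ΔT/T_C.
W_min = 99000 × 18.11/277.04 = 6472 kJ = 1.798 kWh.

1.80 kWh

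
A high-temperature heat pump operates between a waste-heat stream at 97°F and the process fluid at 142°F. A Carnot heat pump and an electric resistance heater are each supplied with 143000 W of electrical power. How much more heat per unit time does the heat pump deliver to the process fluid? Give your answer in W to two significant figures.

1800000 W

In absolute terms T_C = 309.26 K and T_H = 334.26 K, so ΔT = 25.00 K.
COP_Carnot = T_H/ΔT = 334.26/25.00 = 13.37.
The heat pump delivers Q̇_H = COP × Ẇ = 1912000 W; the resistance heater delivers Ẇ = 143000 W.
Extra = (COP − 1)·Ẇ = 1769000 W.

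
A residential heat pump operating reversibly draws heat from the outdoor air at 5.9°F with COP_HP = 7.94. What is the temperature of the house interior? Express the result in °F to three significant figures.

73.0 °F

COP_HP = T_H/(T_H − T_C) rearranges to T_H = COP·T_C/(COP − 1).
With T_C = 258.65 K, T_H = 7.94 × 258.65/6.940 = 295.92 K.
Converting, 295.92 K = 72.99°F.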